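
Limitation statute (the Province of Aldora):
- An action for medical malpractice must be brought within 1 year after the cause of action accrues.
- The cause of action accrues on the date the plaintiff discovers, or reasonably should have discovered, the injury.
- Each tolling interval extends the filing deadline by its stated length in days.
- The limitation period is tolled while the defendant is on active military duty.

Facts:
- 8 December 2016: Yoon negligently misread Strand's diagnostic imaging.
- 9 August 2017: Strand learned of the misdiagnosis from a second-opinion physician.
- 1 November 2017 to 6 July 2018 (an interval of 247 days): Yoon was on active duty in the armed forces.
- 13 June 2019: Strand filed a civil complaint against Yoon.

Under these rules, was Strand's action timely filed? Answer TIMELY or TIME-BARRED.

TIME-BARRED

Accrual is tied to discovery, so the period began on 9 August 2017 rather than on 8 December 2016 when the act occurred.
The untolled deadline — 1 year after 9 August 2017 — is 9 August 2018.
The period was tolled for 247 days by the defendant's active military service (1 November 2017 to 6 July 2018), pushing the deadline to 13 April 2019.
Strand filed on 13 June 2019, after the 13 April 2019 deadline, so the action is time-barred.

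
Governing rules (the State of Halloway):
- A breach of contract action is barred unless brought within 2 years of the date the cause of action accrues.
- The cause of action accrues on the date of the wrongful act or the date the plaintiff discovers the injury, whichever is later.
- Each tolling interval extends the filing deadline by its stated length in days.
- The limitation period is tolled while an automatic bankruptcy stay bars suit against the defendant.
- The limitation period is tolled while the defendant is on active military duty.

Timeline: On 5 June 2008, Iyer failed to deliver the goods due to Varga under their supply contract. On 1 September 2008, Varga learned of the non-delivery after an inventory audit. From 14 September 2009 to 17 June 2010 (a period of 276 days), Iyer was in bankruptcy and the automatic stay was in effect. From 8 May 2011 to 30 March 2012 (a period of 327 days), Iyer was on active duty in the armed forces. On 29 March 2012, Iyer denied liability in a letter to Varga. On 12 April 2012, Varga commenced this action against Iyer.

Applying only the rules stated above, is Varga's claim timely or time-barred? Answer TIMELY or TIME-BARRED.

The claim accrued on 1 September 2008 — the later of the 5 June 2008 act and the 1 September 2008 discovery.
2 years from 1 September 2008 is 1 September 2010.
The period was tolled for 276 days by the automatic bankruptcy stay (14 September 2009 to 17 June 2010), pushing the deadline to 4 June 2011.
Because the defendant's active military service ran from 8 May 2011 to 30 March 2012, the deadline is extended by 327 days to 26 April 2012.
Nothing else in the chronology tolls or restarts the period.
Varga filed on 12 April 2012, before the 26 April 2012 deadline, so the action is timely.

TIMELY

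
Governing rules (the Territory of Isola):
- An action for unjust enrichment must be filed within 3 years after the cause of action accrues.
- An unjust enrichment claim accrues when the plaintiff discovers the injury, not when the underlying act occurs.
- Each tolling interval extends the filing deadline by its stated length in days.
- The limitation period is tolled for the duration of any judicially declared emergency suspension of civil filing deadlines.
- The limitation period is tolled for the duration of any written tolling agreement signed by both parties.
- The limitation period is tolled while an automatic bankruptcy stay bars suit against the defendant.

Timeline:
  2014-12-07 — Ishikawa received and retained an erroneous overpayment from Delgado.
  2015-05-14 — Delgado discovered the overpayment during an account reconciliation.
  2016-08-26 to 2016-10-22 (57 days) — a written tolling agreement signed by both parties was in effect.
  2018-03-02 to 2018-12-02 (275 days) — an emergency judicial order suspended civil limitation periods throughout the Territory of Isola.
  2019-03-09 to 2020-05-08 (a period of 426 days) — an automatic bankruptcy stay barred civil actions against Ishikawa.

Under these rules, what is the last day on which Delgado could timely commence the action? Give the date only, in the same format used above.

2020-06-10

The claim did not accrue until Delgado discovered the injury on 2015-05-14; the 2014-12-07 act date does not start the clock under the stated rule.
The untolled deadline — 3 years after 2015-05-14 — is 2018-05-14.
The written tolling agreement from 2016-08-26 to 2016-10-22 tolled the period for 57 days, extending the deadline to 2018-07-10.
The period was tolled for 275 days by the emergency suspension of filing deadlines (2018-03-02 to 2018-12-02), pushing the deadline to 2019-04-11.
Because the automatic bankruptcy stay ran from 2019-03-09 to 2020-05-08, the deadline is extended by 426 days to 2020-06-10.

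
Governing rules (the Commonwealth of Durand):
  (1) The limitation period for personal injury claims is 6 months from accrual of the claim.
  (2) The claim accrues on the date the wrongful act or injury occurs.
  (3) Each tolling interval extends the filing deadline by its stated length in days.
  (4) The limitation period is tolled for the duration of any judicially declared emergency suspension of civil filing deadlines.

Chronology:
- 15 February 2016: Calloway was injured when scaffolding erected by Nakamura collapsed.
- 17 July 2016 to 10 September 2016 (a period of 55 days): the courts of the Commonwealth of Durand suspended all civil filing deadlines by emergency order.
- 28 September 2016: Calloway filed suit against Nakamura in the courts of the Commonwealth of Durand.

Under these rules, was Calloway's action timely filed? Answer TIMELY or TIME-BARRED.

TIMELY

The limitation period began to run on 15 February 2016.
The untolled deadline — 6 months after 15 February 2016 — is 15 August 2016.
The emergency suspension of filing deadlines from 17 July 2016 to 10 September 2016 tolled the period for 55 days, extending the deadline to 9 October 2016.
Filing on 28 September 2016 beat the 9 October 2016 deadline — the action is timely.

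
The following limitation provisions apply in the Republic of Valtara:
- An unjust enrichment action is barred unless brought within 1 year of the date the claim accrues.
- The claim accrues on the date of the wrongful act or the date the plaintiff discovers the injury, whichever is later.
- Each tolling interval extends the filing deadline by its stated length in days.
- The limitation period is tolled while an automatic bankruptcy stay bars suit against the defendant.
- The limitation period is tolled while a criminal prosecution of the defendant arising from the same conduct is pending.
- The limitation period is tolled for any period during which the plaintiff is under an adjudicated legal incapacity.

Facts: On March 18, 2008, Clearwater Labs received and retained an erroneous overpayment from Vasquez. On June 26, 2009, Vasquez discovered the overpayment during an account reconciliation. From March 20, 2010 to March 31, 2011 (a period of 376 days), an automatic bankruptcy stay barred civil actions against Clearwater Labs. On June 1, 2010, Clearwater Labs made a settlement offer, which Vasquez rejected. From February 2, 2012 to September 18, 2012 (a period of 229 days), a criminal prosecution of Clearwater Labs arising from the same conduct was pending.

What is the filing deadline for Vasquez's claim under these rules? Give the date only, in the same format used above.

July 7, 2011

Because discovery on June 26, 2009 post-dates the March 18, 2008 act, accrual under the later-of rule falls on June 26, 2009.
Adding the 1 year base period to June 26, 2009 gives a deadline of June 26, 2010, before any tolling.
Because the automatic bankruptcy stay ran from March 20, 2010 to March 31, 2011, the deadline is extended by 376 days to July 7, 2011.
The pending criminal prosecution starting February 2, 2012 came too late — the period had run on July 7, 2011 — and so does not extend the deadline.
Nothing else in the chronology tolls or restarts the period.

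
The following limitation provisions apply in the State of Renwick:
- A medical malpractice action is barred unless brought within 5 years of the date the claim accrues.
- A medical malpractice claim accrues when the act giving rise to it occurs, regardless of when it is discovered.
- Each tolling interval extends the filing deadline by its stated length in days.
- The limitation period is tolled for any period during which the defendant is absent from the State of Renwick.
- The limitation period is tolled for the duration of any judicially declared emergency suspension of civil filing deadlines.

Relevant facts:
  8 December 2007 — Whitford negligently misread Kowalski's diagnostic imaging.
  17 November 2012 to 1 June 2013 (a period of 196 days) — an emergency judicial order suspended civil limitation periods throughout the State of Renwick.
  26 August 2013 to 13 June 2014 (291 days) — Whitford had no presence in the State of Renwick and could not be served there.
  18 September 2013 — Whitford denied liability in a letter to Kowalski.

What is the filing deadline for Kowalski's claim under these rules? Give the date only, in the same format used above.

The claim accrued on 8 December 2007, when the wrongful act occurred.
The untolled deadline — 5 years after 8 December 2007 — is 8 December 2012.
The emergency suspension of filing deadlines from 17 November 2012 to 1 June 2013 tolled the period for 196 days, extending the deadline to 22 June 2013.
By the time the defendant's absence from the jurisdiction began on 26 August 2013, the limitation period had already expired on 22 June 2013; that interval cannot revive it.
Nothing else in the chronology tolls or restarts the period.

22 June 2013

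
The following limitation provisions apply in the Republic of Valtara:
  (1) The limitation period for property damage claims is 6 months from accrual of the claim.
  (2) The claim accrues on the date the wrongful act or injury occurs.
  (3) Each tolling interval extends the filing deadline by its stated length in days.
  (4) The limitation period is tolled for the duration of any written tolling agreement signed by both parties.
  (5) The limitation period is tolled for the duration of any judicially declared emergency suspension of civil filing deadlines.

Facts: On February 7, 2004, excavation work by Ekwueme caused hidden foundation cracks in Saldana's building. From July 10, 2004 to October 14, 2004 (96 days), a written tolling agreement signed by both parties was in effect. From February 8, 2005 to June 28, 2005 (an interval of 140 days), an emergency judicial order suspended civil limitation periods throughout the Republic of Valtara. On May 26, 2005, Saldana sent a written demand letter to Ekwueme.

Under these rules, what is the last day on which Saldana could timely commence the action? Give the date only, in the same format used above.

The claim accrued on February 7, 2004, when the wrongful act occurred.
6 months from February 7, 2004 is August 7, 2004.
The period was tolled for 96 days by the written tolling agreement (July 10, 2004 to October 14, 2004), pushing the deadline to November 11, 2004.
The emergency suspension of filing deadlines from February 8, 2005 to June 28, 2005 began after the period had already run on November 11, 2004, so it has no tolling effect.
The other events in the timeline have no effect on the limitation period under the stated rules.

November 11, 2004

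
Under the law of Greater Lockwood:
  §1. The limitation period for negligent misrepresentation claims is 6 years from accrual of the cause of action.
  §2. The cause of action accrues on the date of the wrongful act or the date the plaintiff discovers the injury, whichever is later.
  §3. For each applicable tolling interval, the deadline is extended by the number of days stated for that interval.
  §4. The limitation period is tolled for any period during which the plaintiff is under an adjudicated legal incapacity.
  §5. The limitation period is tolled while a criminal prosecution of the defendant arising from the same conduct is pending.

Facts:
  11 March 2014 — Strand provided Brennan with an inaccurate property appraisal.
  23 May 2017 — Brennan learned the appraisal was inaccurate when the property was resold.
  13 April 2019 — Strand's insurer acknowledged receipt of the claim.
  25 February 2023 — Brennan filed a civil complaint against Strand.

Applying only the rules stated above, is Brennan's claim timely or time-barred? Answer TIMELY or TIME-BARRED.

The claim accrued on 23 May 2017 — the later of the 11 March 2014 act and the 23 May 2017 discovery.
6 years from 23 May 2017 is 23 May 2023.
None of the other events listed affects the running of the period under the stated rules.
The 25 February 2023 filing precedes the 23 May 2023 deadline; the claim is timely.

TIMELY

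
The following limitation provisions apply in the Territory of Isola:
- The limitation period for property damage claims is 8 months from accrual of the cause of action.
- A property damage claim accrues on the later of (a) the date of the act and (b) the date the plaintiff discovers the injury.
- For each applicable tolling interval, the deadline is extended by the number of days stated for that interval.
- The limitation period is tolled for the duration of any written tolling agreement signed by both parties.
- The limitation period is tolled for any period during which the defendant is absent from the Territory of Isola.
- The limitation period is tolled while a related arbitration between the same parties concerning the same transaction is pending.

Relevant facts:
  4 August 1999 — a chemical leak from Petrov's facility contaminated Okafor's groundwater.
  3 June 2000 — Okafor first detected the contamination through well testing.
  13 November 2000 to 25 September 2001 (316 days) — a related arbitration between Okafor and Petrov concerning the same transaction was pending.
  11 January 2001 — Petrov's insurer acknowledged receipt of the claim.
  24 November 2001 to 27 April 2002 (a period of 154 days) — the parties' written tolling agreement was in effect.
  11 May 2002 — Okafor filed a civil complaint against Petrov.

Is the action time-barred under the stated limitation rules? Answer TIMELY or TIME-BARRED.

TIMELY

The claim accrued on 3 June 2000 — the later of the 4 August 1999 act and the 3 June 2000 discovery.
The untolled deadline — 8 months after 3 June 2000 — is 3 February 2001.
The period was tolled for 316 days by the pending related arbitration (13 November 2000 to 25 September 2001), pushing the deadline to 16 December 2001.
The period was tolled for 154 days by the written tolling agreement (24 November 2001 to 27 April 2002), pushing the deadline to 19 May 2002.
None of the other events listed affects the running of the period under the stated rules.
The 11 May 2002 filing precedes the 19 May 2002 deadline; the claim is timely.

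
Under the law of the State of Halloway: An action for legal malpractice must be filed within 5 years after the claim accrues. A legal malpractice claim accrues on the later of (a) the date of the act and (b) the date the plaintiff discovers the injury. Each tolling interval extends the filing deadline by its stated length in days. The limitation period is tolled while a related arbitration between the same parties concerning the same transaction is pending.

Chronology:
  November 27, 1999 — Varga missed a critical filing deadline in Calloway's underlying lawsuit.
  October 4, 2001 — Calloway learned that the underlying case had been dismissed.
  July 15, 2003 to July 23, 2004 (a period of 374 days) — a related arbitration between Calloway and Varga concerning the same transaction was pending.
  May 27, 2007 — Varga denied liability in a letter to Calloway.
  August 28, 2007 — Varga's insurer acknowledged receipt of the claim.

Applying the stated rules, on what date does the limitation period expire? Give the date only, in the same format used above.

October 13, 2007

Taking the later of the act (November 27, 1999) and discovery (October 4, 2001), the claim accrued on October 4, 2001.
The untolled deadline — 5 years after October 4, 2001 — is October 4, 2006.
The period was tolled for 374 days by the pending related arbitration (July 15, 2003 to July 23, 2004), pushing the deadline to October 13, 2007.
The other events in the timeline have no effect on the limitation period under the stated rules.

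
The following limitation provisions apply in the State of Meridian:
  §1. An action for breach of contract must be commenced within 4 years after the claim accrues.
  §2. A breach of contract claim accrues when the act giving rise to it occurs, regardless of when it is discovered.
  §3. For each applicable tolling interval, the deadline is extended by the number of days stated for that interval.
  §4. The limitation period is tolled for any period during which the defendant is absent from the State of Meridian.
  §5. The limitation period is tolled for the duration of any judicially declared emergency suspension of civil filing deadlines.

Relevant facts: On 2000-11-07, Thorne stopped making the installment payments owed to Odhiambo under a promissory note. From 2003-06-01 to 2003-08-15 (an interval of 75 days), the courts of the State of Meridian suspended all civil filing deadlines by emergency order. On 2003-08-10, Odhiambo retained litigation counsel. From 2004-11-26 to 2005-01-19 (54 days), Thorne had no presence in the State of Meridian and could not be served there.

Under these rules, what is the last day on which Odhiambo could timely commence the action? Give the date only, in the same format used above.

The claim accrued on 2000-11-07, the date of the act.
The untolled deadline — 4 years after 2000-11-07 — is 2004-11-07.
The period was tolled for 75 days by the emergency suspension of filing deadlines (2003-06-01 to 2003-08-15), pushing the deadline to 2005-01-21.
The period was tolled for 54 days by the defendant's absence from the jurisdiction (2004-11-26 to 2005-01-19), pushing the deadline to 2005-03-16.
The other events in the timeline have no effect on the limitation period under the stated rules.

2005-03-16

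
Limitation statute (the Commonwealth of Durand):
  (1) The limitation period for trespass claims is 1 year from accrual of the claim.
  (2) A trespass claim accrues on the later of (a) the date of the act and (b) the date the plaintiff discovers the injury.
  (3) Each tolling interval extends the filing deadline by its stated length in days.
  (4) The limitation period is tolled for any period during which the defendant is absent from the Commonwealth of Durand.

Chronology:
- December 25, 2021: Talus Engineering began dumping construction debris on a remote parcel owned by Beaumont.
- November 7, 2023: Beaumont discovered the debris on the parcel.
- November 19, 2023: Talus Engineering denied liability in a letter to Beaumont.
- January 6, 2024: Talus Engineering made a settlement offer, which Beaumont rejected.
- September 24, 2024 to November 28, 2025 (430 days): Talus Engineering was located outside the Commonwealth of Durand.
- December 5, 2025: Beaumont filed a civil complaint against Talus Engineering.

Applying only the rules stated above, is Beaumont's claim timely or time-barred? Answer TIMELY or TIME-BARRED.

Because discovery on November 7, 2023 post-dates the December 25, 2021 act, accrual under the later-of rule falls on November 7, 2023.
Adding the 1 year base period to November 7, 2023 gives a deadline of November 7, 2024, before any tolling.
The period was tolled for 430 days by the defendant's absence from the jurisdiction (September 24, 2024 to November 28, 2025), pushing the deadline to January 11, 2026.
None of the other events listed affects the running of the period under the stated rules.
The December 5, 2025 filing precedes the January 11, 2026 deadline; the claim is timely.

TIMELY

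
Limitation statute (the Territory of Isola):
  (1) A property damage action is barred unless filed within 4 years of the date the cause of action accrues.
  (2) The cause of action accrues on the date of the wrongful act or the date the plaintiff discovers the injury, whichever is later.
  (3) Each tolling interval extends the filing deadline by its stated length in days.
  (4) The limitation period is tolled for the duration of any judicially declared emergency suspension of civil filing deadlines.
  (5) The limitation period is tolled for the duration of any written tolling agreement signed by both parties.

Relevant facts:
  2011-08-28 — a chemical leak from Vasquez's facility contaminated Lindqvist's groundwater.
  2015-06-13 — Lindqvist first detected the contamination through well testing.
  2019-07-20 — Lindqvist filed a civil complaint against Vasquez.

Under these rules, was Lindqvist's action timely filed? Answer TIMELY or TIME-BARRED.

Taking the later of the act (2011-08-28) and discovery (2015-06-13), the claim accrued on 2015-06-13.
Adding the 4 years base period to 2015-06-13 gives a deadline of 2019-06-13, before any tolling.
Lindqvist filed on 2019-07-20, after the 2019-06-13 deadline, so the action is time-barred.

TIME-BARRED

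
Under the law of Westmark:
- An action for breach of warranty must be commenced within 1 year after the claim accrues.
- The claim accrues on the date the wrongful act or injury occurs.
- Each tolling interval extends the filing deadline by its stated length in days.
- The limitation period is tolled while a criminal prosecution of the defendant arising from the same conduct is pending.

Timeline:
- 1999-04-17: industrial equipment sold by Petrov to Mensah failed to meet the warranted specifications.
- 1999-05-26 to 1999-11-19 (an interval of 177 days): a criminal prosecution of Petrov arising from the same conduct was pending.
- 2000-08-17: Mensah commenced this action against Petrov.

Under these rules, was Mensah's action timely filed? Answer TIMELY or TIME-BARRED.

The claim accrued on 1999-04-17, when the wrongful act occurred.
The untolled deadline — 1 year after 1999-04-17 — is 2000-04-17.
The period was tolled for 177 days by the pending criminal prosecution (1999-05-26 to 1999-11-19), pushing the deadline to 2000-10-11.
The 2000-08-17 filing precedes the 2000-10-11 deadline; the claim is timely.

TIMELY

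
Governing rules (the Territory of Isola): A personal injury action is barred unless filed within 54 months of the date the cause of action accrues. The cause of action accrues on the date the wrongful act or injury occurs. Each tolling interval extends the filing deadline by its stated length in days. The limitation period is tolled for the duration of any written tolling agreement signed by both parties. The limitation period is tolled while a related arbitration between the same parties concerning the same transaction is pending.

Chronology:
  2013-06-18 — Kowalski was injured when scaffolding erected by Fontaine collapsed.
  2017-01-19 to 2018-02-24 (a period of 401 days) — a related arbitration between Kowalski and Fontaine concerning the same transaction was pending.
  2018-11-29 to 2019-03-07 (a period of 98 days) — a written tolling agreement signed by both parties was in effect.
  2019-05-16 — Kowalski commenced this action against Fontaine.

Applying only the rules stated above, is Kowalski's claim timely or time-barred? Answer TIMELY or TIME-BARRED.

The limitation period began to run on 2013-06-18.
The untolled deadline — 54 months after 2013-06-18 — is 2017-12-18.
The pending related arbitration from 2017-01-19 to 2018-02-24 tolled the period for 401 days, extending the deadline to 2019-01-23.
The written tolling agreement from 2018-11-29 to 2019-03-07 tolled the period for 98 days, extending the deadline to 2019-05-01.
Kowalski filed on 2019-05-16, after the 2019-05-01 deadline, so the action is time-barred.

TIME-BARRED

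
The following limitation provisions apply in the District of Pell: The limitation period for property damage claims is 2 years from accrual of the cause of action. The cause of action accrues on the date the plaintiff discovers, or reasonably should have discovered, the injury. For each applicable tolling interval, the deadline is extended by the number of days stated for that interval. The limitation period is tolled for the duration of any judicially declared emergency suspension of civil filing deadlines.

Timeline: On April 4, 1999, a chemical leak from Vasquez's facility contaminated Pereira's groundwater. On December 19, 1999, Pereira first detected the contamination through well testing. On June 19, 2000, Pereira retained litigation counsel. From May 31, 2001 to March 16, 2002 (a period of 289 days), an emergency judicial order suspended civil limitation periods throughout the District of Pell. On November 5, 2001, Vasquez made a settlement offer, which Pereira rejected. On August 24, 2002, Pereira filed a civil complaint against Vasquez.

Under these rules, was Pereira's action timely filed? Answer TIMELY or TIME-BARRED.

Under the discovery rule, the claim accrued on December 19, 1999, when Pereira discovered the injury — not on the April 4, 1999 date of the underlying act.
Adding the 2 years base period to December 19, 1999 gives a deadline of December 19, 2001, before any tolling.
The emergency suspension of filing deadlines from May 31, 2001 to March 16, 2002 tolled the period for 289 days, extending the deadline to October 4, 2002.
Nothing else in the chronology tolls or restarts the period.
The August 24, 2002 filing precedes the October 4, 2002 deadline; the claim is timely.

TIMELY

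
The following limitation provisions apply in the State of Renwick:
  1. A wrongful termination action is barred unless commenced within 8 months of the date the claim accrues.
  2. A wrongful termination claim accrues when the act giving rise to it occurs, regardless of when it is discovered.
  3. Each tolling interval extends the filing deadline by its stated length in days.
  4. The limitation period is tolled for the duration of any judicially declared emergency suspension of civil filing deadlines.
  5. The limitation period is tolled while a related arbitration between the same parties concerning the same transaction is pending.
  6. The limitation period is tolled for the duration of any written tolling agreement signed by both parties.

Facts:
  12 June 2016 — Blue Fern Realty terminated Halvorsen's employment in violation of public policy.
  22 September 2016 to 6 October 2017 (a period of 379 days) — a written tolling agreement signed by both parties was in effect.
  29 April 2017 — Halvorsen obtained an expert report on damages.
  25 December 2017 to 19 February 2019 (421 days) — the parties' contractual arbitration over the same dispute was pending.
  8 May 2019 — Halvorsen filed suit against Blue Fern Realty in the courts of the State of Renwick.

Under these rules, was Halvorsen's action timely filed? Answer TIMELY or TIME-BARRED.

The claim accrued on 12 June 2016, when the wrongful act occurred.
The untolled deadline — 8 months after 12 June 2016 — is 12 February 2017.
The period was tolled for 379 days by the written tolling agreement (22 September 2016 to 6 October 2017), pushing the deadline to 26 February 2018.
The period was tolled for 421 days by the pending related arbitration (25 December 2017 to 19 February 2019), pushing the deadline to 23 April 2019.
Nothing else in the chronology tolls or restarts the period.
The 8 May 2019 filing falls after the 23 April 2019 deadline; the claim is time-barred.

TIME-BARRED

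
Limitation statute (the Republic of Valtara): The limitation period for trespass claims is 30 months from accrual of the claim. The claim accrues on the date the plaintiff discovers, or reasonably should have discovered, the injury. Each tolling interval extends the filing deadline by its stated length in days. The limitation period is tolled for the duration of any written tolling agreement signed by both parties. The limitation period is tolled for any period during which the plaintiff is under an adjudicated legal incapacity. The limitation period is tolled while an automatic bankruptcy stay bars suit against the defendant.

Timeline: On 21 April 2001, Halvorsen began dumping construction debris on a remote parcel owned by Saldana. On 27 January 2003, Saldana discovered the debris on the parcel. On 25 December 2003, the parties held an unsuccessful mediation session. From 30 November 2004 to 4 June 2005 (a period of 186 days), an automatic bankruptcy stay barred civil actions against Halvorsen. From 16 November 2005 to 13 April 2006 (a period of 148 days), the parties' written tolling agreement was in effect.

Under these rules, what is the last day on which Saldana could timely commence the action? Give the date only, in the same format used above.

26 June 2006

Accrual is tied to discovery, so the period began on 27 January 2003 rather than on 21 April 2001 when the act occurred.
Adding the 30 months base period to 27 January 2003 gives a deadline of 27 July 2005, before any tolling.
Because the automatic bankruptcy stay ran from 30 November 2004 to 4 June 2005, the deadline is extended by 186 days to 29 January 2006.
The written tolling agreement from 16 November 2005 to 13 April 2006 tolled the period for 148 days, extending the deadline to 26 June 2006.
The other events in the timeline have no effect on the limitation period under the stated rules.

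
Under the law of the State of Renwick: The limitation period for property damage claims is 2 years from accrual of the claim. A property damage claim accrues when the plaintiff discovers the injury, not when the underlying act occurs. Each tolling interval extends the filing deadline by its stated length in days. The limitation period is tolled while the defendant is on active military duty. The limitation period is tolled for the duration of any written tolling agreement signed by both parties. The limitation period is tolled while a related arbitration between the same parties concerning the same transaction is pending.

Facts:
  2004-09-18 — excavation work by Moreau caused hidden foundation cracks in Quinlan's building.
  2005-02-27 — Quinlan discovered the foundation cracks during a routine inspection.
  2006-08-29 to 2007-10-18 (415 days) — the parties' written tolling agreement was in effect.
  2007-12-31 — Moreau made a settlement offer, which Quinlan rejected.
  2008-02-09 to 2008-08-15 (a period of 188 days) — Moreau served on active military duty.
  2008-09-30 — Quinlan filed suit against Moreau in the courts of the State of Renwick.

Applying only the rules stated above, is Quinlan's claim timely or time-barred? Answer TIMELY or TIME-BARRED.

TIMELY

Accrual is tied to discovery, so the period began on 2005-02-27 rather than on 2004-09-18 when the act occurred.
2 years from 2005-02-27 is 2007-02-27.
The written tolling agreement from 2006-08-29 to 2007-10-18 tolled the period for 415 days, extending the deadline to 2008-04-17.
The defendant's active military service from 2008-02-09 to 2008-08-15 tolled the period for 188 days, extending the deadline to 2008-10-22.
Nothing else in the chronology tolls or restarts the period.
The 2008-09-30 filing precedes the 2008-10-22 deadline; the claim is timely.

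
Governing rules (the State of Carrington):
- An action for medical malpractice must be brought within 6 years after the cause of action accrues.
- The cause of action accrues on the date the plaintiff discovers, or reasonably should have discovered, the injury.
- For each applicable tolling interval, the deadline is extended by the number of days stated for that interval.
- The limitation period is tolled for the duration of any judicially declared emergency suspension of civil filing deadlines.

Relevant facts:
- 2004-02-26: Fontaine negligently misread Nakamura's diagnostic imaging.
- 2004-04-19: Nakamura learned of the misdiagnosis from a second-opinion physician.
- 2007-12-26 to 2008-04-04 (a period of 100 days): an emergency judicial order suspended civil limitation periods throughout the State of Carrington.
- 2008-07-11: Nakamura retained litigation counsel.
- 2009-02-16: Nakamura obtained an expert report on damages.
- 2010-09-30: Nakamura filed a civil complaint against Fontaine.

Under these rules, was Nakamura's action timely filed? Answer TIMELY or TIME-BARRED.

TIME-BARRED

Accrual is tied to discovery, so the period began on 2004-04-19 rather than on 2004-02-26 when the act occurred.
The untolled deadline — 6 years after 2004-04-19 — is 2010-04-19.
The emergency suspension of filing deadlines from 2007-12-26 to 2008-04-04 tolled the period for 100 days, extending the deadline to 2010-07-28.
Nothing else in the chronology tolls or restarts the period.
Nakamura filed on 2010-09-30, after the 2010-07-28 deadline, so the action is time-barred.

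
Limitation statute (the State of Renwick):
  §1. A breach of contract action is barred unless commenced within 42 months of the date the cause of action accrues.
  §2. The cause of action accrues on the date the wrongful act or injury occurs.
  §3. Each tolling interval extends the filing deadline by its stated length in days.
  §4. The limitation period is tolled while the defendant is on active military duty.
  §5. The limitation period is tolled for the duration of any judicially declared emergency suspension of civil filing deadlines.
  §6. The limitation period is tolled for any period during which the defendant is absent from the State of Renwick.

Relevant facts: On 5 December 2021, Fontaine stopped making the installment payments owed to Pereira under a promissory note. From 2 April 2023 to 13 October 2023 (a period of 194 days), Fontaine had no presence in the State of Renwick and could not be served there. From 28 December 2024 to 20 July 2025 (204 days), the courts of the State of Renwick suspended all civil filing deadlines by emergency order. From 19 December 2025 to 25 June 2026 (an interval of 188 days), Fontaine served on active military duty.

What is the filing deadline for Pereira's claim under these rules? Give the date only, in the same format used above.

12 January 2027

The cause of action accrued on 5 December 2021, the date of the act.
Adding the 42 months base period to 5 December 2021 gives a deadline of 5 June 2025, before any tolling.
The defendant's absence from the jurisdiction from 2 April 2023 to 13 October 2023 tolled the period for 194 days, extending the deadline to 16 December 2025.
Because the emergency suspension of filing deadlines ran from 28 December 2024 to 20 July 2025, the deadline is extended by 204 days to 8 July 2026.
The defendant's active military service from 19 December 2025 to 25 June 2026 tolled the period for 188 days, extending the deadline to 12 January 2027.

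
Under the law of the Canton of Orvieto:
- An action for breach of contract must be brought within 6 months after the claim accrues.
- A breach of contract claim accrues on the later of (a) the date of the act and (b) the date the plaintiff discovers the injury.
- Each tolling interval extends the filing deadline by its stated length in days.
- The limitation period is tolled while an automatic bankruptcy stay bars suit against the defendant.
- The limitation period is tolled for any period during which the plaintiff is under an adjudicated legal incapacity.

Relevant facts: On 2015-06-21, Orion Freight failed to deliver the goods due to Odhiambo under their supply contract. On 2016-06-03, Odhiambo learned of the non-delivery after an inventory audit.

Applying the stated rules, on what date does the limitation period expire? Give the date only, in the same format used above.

Because discovery on 2016-06-03 post-dates the 2015-06-21 act, accrual under the later-of rule falls on 2016-06-03.
Adding the 6 months base period to 2016-06-03 gives a deadline of 2016-12-03, before any tolling.

2016-12-03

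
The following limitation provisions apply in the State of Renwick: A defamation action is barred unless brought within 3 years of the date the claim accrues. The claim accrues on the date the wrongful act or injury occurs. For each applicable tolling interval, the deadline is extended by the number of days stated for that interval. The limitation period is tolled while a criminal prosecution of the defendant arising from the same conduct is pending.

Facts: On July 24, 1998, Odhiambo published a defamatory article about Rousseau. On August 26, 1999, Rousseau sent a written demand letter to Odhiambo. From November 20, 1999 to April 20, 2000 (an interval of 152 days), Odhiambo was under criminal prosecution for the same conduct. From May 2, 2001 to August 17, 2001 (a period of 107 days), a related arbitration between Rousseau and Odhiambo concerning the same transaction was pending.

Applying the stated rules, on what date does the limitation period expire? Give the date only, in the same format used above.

The limitation period began to run on July 24, 1998.
Adding the 3 years base period to July 24, 1998 gives a deadline of July 24, 2001, before any tolling.
The period was tolled for 152 days by the pending criminal prosecution (November 20, 1999 to April 20, 2000), pushing the deadline to December 23, 2001.
No stated provision tolls the period for a pending arbitration, so the interval from May 2, 2001 to August 17, 2001 has no effect on the deadline.
Nothing else in the chronology tolls or restarts the period.

December 23, 2001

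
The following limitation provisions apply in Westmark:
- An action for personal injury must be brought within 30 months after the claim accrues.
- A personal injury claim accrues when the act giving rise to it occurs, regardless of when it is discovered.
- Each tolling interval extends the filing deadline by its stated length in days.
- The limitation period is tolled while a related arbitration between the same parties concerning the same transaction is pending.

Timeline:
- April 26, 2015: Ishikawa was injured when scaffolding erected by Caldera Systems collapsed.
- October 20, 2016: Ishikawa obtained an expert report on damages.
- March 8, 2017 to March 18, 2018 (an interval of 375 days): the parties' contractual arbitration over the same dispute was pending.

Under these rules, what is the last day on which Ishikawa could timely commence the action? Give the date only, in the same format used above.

November 5, 2018

The limitation period began to run on April 26, 2015.
30 months from April 26, 2015 is October 26, 2017.
Because the pending related arbitration ran from March 8, 2017 to March 18, 2018, the deadline is extended by 375 days to November 5, 2018.
None of the other events listed affects the running of the period under the stated rules.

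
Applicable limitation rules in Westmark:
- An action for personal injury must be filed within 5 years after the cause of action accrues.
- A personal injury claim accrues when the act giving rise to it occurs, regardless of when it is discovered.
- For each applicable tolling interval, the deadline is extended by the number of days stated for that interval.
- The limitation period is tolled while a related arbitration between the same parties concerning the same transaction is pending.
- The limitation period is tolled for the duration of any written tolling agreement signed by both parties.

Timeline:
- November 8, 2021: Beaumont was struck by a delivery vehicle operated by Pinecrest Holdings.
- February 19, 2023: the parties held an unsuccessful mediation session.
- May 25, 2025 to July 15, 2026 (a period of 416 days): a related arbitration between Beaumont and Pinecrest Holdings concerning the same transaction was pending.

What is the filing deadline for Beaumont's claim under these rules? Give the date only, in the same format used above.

The cause of action accrued on November 8, 2021, the date of the act.
5 years from November 8, 2021 is November 8, 2026.
The pending related arbitration from May 25, 2025 to July 15, 2026 tolled the period for 416 days, extending the deadline to December 29, 2027.
The other events in the timeline have no effect on the limitation period under the stated rules.

December 29, 2027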